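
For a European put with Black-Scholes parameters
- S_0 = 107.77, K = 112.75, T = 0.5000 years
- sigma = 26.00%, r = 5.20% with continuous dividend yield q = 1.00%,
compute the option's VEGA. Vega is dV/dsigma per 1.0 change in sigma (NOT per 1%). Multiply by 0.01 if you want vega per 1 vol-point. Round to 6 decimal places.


d1 = -0.0395634499; d2 = -0.2234112131
phi(d1) = 0.3986301770; exp(-qT) = 0.9950124792; exp(-rT) = 0.9743350896
Vega = S * exp(-qT) * phi(d1) * sqrt(T) = 107.7700 * 0.9950124792 * 0.3986301770 * 0.7071067812 = 30.226063

Answer: Vega = 30.226063


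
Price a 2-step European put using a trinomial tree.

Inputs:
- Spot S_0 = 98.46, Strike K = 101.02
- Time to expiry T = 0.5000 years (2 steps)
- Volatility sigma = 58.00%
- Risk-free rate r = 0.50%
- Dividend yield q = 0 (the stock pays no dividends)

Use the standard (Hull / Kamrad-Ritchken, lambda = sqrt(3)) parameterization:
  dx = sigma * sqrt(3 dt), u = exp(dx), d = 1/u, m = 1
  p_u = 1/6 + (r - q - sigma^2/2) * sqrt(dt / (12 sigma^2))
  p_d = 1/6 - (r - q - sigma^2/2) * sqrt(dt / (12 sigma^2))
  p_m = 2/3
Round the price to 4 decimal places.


Answer: Price = V(0,0) = 15.4764

Derivation:
dt = T/N = 0.250000; dx = sigma*sqrt(3*dt) = 0.502295
u = exp(dx) = 1.652509; d = 1/u = 0.605140
p_u = 0.126053, p_m = 0.666667, p_d = 0.207280
Discount per step: exp(-r*dt) = 0.998751
Stock lattice S(k, j) with j the centered position index:
  k=0: S(0,+0) = 98.4600
  k=1: S(1,-1) = 59.5821; S(1,+0) = 98.4600; S(1,+1) = 162.7060
  k=2: S(2,-2) = 36.0556; S(2,-1) = 59.5821; S(2,+0) = 98.4600; S(2,+1) = 162.7060; S(2,+2) = 268.8732
Terminal payoffs V(N, j) = max(K - S_T, 0):
  V(2,-2) = 64.964446; V(2,-1) = 41.437873; V(2,+0) = 2.560000; V(2,+1) = 0.000000; V(2,+2) = 0.000000
Backward induction: V(k, j) = exp(-r*dt) * [p_u * V(k+1, j+1) + p_m * V(k+1, j) + p_d * V(k+1, j-1)]
  V(1,-1) = exp(-r*dt) * [p_u*2.560000 + p_m*41.437873 + p_d*64.964446] = 41.362058
  V(1,+0) = exp(-r*dt) * [p_u*0.000000 + p_m*2.560000 + p_d*41.437873] = 10.283058
  V(1,+1) = exp(-r*dt) * [p_u*0.000000 + p_m*0.000000 + p_d*2.560000] = 0.529975
  V(0,+0) = exp(-r*dt) * [p_u*0.529975 + p_m*10.283058 + p_d*41.362058] = 15.476358


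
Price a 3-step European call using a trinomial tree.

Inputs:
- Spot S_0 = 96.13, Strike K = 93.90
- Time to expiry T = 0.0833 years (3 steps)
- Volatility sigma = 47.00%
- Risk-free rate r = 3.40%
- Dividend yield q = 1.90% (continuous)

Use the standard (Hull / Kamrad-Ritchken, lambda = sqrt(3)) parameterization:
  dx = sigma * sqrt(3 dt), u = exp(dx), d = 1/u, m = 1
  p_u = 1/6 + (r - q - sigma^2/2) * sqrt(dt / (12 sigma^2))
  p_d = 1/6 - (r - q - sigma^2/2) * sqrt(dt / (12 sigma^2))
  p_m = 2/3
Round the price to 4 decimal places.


dt = T/N = 0.027767; dx = sigma*sqrt(3*dt) = 0.135650
u = exp(dx) = 1.145281; d = 1/u = 0.873148
p_u = 0.156898, p_m = 0.666667, p_d = 0.176436
Discount per step: exp(-r*dt) = 0.999056
Stock lattice S(k, j) with j the centered position index:
  k=0: S(0,+0) = 96.1300
  k=1: S(1,-1) = 83.9357; S(1,+0) = 96.1300; S(1,+1) = 110.0959
  k=2: S(2,-2) = 73.2883; S(2,-1) = 83.9357; S(2,+0) = 96.1300; S(2,+1) = 110.0959; S(2,+2) = 126.0907
  k=3: S(3,-3) = 63.9915; S(3,-2) = 73.2883; S(3,-1) = 83.9357; S(3,+0) = 96.1300; S(3,+1) = 110.0959; S(3,+2) = 126.0907; S(3,+3) = 144.4093
Terminal payoffs V(N, j) = max(S_T - K, 0):
  V(3,-3) = 0.000000; V(3,-2) = 0.000000; V(3,-1) = 0.000000; V(3,+0) = 2.230000; V(3,+1) = 16.195879; V(3,+2) = 32.190738; V(3,+3) = 50.509349
Backward induction: V(k, j) = exp(-r*dt) * [p_u * V(k+1, j+1) + p_m * V(k+1, j) + p_d * V(k+1, j-1)]
  V(2,-2) = exp(-r*dt) * [p_u*0.000000 + p_m*0.000000 + p_d*0.000000] = 0.000000
  V(2,-1) = exp(-r*dt) * [p_u*2.230000 + p_m*0.000000 + p_d*0.000000] = 0.349552
  V(2,+0) = exp(-r*dt) * [p_u*16.195879 + p_m*2.230000 + p_d*0.000000] = 4.023962
  V(2,+1) = exp(-r*dt) * [p_u*32.190738 + p_m*16.195879 + p_d*2.230000] = 16.226031
  V(2,+2) = exp(-r*dt) * [p_u*50.509349 + p_m*32.190738 + p_d*16.195879] = 32.212397
  V(1,-1) = exp(-r*dt) * [p_u*4.023962 + p_m*0.349552 + p_d*0.000000] = 0.863569
  V(1,+0) = exp(-r*dt) * [p_u*16.226031 + p_m*4.023962 + p_d*0.349552] = 5.285149
  V(1,+1) = exp(-r*dt) * [p_u*32.212397 + p_m*16.226031 + p_d*4.023962] = 16.565728
  V(0,+0) = exp(-r*dt) * [p_u*16.565728 + p_m*5.285149 + p_d*0.863569] = 6.269001

Answer: Price = V(0,0) = 6.2690


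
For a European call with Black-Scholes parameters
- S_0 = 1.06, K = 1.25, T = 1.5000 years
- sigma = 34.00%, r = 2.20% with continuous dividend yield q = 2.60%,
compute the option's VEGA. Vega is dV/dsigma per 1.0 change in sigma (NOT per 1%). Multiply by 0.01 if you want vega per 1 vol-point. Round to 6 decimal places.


Answer: Vega = 0.488035

Derivation:
d1 = -0.2021420834; d2 = -0.6185553397
phi(d1) = 0.3908743039; exp(-qT) = 0.9617507091; exp(-rT) = 0.9675385596
Vega = S * exp(-qT) * phi(d1) * sqrt(T) = 1.0600 * 0.9617507091 * 0.3908743039 * 1.2247448714 = 0.488035


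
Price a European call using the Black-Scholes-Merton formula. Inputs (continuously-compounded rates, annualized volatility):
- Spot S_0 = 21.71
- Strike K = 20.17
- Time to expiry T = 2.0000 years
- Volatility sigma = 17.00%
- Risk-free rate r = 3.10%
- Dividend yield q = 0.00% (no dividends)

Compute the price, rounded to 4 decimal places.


Answer: Price = 3.6212

Derivation:
d1 = (ln(S/K) + (r - q + 0.5*sigma^2) * T) / (sigma * sqrt(T)) = 0.68413260
d2 = d1 - sigma * sqrt(T) = 0.44371629
exp(-rT) = 0.93988289; exp(-qT) = 1.00000000
C = S_0 * exp(-qT) * N(d1) - K * exp(-rT) * N(d2)
N(d1) = 0.75305428; N(d2) = 0.67137614
C = 21.7100 * 1.00000000 * 0.75305428 - 20.1700 * 0.93988289 * 0.67137614 = 3.6212


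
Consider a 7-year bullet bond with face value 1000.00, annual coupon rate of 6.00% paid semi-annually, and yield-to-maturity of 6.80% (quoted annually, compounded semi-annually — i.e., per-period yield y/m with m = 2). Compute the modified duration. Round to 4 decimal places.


Answer: Modified duration = 5.5951

Derivation:
Coupon per period c = face * coupon_rate / m = 30.000000
Periods per year m = 2; per-period yield y/m = 0.034000
Number of cashflows N = 14
Cashflows (t years, CF_t, discount factor 1/(1+y/m)^(m*t), PV):
  t = 0.5000: CF_t = 30.000000, DF = 0.967118, PV = 29.013540
  t = 1.0000: CF_t = 30.000000, DF = 0.935317, PV = 28.059516
  t = 1.5000: CF_t = 30.000000, DF = 0.904562, PV = 27.136863
  t = 2.0000: CF_t = 30.000000, DF = 0.874818, PV = 26.244548
  t = 2.5000: CF_t = 30.000000, DF = 0.846052, PV = 25.381575
  t = 3.0000: CF_t = 30.000000, DF = 0.818233, PV = 24.546977
  t = 3.5000: CF_t = 30.000000, DF = 0.791327, PV = 23.739823
  t = 4.0000: CF_t = 30.000000, DF = 0.765307, PV = 22.959210
  t = 4.5000: CF_t = 30.000000, DF = 0.740142, PV = 22.204265
  t = 5.0000: CF_t = 30.000000, DF = 0.715805, PV = 21.474144
  t = 5.5000: CF_t = 30.000000, DF = 0.692268, PV = 20.768031
  t = 6.0000: CF_t = 30.000000, DF = 0.669505, PV = 20.085137
  t = 6.5000: CF_t = 30.000000, DF = 0.647490, PV = 19.424697
  t = 7.0000: CF_t = 1030.000000, DF = 0.626199, PV = 644.985100
Price P = sum_t PV_t = 956.023427
First compute Macaulay numerator sum_t t * PV_t:
  t * PV_t at t = 0.5000: 14.506770
  t * PV_t at t = 1.0000: 28.059516
  t * PV_t at t = 1.5000: 40.705294
  t * PV_t at t = 2.0000: 52.489096
  t * PV_t at t = 2.5000: 63.453936
  t * PV_t at t = 3.0000: 73.640932
  t * PV_t at t = 3.5000: 83.089382
  t * PV_t at t = 4.0000: 91.836841
  t * PV_t at t = 4.5000: 99.919193
  t * PV_t at t = 5.0000: 107.370722
  t * PV_t at t = 5.5000: 114.224172
  t * PV_t at t = 6.0000: 120.510820
  t * PV_t at t = 6.5000: 126.260530
  t * PV_t at t = 7.0000: 4514.895701
Macaulay duration D = 5530.962905 / 956.023427 = 5.785384
Modified duration = D / (1 + y/m) = 5.785384 / (1 + 0.034000) = 5.595149


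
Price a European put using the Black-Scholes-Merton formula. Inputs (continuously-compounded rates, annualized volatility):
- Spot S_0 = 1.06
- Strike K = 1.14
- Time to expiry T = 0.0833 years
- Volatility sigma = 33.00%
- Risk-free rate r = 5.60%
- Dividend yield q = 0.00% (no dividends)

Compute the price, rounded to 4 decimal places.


Answer: Price = 0.0892

Derivation:
d1 = (ln(S/K) + (r - q + 0.5*sigma^2) * T) / (sigma * sqrt(T)) = -0.66732858
d2 = d1 - sigma * sqrt(T) = -0.76257232
exp(-rT) = 0.99534606; exp(-qT) = 1.00000000
P = K * exp(-rT) * N(-d2) - S_0 * exp(-qT) * N(-d1)
N(-d1) = 0.74771886; N(-d2) = 0.77714075
P = 1.1400 * 0.99534606 * 0.77714075 - 1.0600 * 1.00000000 * 0.74771886 = 0.0892


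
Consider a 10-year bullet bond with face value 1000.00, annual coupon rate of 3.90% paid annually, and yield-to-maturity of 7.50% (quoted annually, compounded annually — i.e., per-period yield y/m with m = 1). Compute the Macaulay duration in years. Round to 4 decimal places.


Coupon per period c = face * coupon_rate / m = 39.000000
Periods per year m = 1; per-period yield y/m = 0.075000
Number of cashflows N = 10
Cashflows (t years, CF_t, discount factor 1/(1+y/m)^(m*t), PV):
  t = 1.0000: CF_t = 39.000000, DF = 0.930233, PV = 36.279070
  t = 2.0000: CF_t = 39.000000, DF = 0.865333, PV = 33.747972
  t = 3.0000: CF_t = 39.000000, DF = 0.804961, PV = 31.393462
  t = 4.0000: CF_t = 39.000000, DF = 0.748801, PV = 29.203221
  t = 5.0000: CF_t = 39.000000, DF = 0.696559, PV = 27.165787
  t = 6.0000: CF_t = 39.000000, DF = 0.647962, PV = 25.270499
  t = 7.0000: CF_t = 39.000000, DF = 0.602755, PV = 23.507441
  t = 8.0000: CF_t = 39.000000, DF = 0.560702, PV = 21.867387
  t = 9.0000: CF_t = 39.000000, DF = 0.521583, PV = 20.341755
  t = 10.0000: CF_t = 1039.000000, DF = 0.485194, PV = 504.116492
Price P = sum_t PV_t = 752.893086
Macaulay numerator sum_t t * PV_t:
  t * PV_t at t = 1.0000: 36.279070
  t * PV_t at t = 2.0000: 67.495944
  t * PV_t at t = 3.0000: 94.180387
  t * PV_t at t = 4.0000: 116.812883
  t * PV_t at t = 5.0000: 135.828933
  t * PV_t at t = 6.0000: 151.622995
  t * PV_t at t = 7.0000: 164.552088
  t * PV_t at t = 8.0000: 174.939097
  t * PV_t at t = 9.0000: 183.075799
  t * PV_t at t = 10.0000: 5041.164915
Macaulay duration D = (sum_t t * PV_t) / P = 6165.952110 / 752.893086 = 8.189678

Answer: Macaulay duration = 8.1897 years


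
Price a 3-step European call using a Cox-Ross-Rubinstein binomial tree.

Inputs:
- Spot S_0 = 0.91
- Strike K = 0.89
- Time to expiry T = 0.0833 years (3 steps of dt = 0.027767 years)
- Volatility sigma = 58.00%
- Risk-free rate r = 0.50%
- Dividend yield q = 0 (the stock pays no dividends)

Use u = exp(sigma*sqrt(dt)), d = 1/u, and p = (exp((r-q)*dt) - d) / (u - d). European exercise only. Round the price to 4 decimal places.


Answer: Price = V(0,0) = 0.0753

Derivation:
dt = T/N = 0.027767
u = exp(sigma*sqrt(dt)) = 1.101472; d = 1/u = 0.907876
p = (exp((r-q)*dt) - d) / (u - d) = 0.476574
Discount per step: exp(-r*dt) = 0.999861
Stock lattice S(k, i) with i counting down-moves:
  k=0: S(0,0) = 0.9100
  k=1: S(1,0) = 1.0023; S(1,1) = 0.8262
  k=2: S(2,0) = 1.1040; S(2,1) = 0.9100; S(2,2) = 0.7501
  k=3: S(3,0) = 1.2161; S(3,1) = 1.0023; S(3,2) = 0.8262; S(3,3) = 0.6810
Terminal payoffs V(N, i) = max(S_T - K, 0):
  V(3,0) = 0.326078; V(3,1) = 0.112339; V(3,2) = 0.000000; V(3,3) = 0.000000
Backward induction: V(k, i) = exp(-r*dt) * [p * V(k+1, i) + (1-p) * V(k+1, i+1)].
  V(2,0) = exp(-r*dt) * [p*0.326078 + (1-p)*0.112339] = 0.214172
  V(2,1) = exp(-r*dt) * [p*0.112339 + (1-p)*0.000000] = 0.053531
  V(2,2) = exp(-r*dt) * [p*0.000000 + (1-p)*0.000000] = 0.000000
  V(1,0) = exp(-r*dt) * [p*0.214172 + (1-p)*0.053531] = 0.130070
  V(1,1) = exp(-r*dt) * [p*0.053531 + (1-p)*0.000000] = 0.025508
  V(0,0) = exp(-r*dt) * [p*0.130070 + (1-p)*0.025508] = 0.075329


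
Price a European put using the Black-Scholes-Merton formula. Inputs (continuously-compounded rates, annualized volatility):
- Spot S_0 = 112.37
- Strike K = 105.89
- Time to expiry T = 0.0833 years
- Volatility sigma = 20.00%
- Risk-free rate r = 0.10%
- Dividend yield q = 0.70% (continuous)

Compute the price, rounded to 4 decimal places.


d1 = (ln(S/K) + (r - q + 0.5*sigma^2) * T) / (sigma * sqrt(T)) = 1.04918102
d2 = d1 - sigma * sqrt(T) = 0.99145754
exp(-rT) = 0.99991670; exp(-qT) = 0.99941707
P = K * exp(-rT) * N(-d2) - S_0 * exp(-qT) * N(-d1)
N(-d1) = 0.14704741; N(-d2) = 0.16073111
P = 105.8900 * 0.99991670 * 0.16073111 - 112.3700 * 0.99941707 * 0.14704741 = 0.5043

Answer: Price = 0.5043


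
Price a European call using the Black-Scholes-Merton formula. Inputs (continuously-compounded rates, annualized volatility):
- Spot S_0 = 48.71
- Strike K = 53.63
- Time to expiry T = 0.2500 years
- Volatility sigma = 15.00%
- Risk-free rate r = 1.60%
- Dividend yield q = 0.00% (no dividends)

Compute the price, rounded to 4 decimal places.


d1 = (ln(S/K) + (r - q + 0.5*sigma^2) * T) / (sigma * sqrt(T)) = -1.19215687
d2 = d1 - sigma * sqrt(T) = -1.26715687
exp(-rT) = 0.99600799; exp(-qT) = 1.00000000
C = S_0 * exp(-qT) * N(d1) - K * exp(-rT) * N(d2)
N(d1) = 0.11659987; N(d2) = 0.10254960
C = 48.7100 * 1.00000000 * 0.11659987 - 53.6300 * 0.99600799 * 0.10254960 = 0.2018

Answer: Price = 0.2018


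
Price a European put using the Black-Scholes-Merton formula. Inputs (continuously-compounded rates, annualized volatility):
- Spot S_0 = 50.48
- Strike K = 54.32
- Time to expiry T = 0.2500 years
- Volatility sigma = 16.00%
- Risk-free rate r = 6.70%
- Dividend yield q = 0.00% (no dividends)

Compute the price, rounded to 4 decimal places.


Answer: Price = 3.5239

Derivation:
d1 = (ln(S/K) + (r - q + 0.5*sigma^2) * T) / (sigma * sqrt(T)) = -0.66706581
d2 = d1 - sigma * sqrt(T) = -0.74706581
exp(-rT) = 0.98338950; exp(-qT) = 1.00000000
P = K * exp(-rT) * N(-d2) - S_0 * exp(-qT) * N(-d1)
N(-d1) = 0.74763495; N(-d2) = 0.77248808
P = 54.3200 * 0.98338950 * 0.77248808 - 50.4800 * 1.00000000 * 0.74763495 = 3.5239


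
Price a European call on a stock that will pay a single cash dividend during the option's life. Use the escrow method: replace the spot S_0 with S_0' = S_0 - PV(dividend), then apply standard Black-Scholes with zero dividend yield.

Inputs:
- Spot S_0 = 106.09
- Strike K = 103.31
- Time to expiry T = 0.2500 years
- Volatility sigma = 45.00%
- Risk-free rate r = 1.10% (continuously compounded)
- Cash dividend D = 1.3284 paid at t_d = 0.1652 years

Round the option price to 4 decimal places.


PV(D) = D * exp(-r * t_d) = 1.3284 * 0.99818445 = 1.32598822
S_0' = S_0 - PV(D) = 106.0900 - 1.32598822 = 104.76401178
d1 = (ln(S_0'/K) + (r + sigma^2/2)*T) / (sigma*sqrt(T)) = 0.18683839
d2 = d1 - sigma*sqrt(T) = -0.03816161
exp(-rT) = 0.99725378
N(d1) = 0.57410633; N(d2) = 0.48477941
C = S_0' * N(d1) - K * exp(-rT) * N(d2) = 104.76401178 * 0.57410633 - 103.3100 * 0.99725378 * 0.48477941 = 10.2007

Answer: Price = 10.2007


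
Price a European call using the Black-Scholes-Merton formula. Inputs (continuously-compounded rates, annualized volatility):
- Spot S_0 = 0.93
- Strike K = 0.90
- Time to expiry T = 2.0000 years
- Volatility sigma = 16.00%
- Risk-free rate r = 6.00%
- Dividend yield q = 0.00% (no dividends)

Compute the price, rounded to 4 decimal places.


Answer: Price = 0.1607

Derivation:
d1 = (ln(S/K) + (r - q + 0.5*sigma^2) * T) / (sigma * sqrt(T)) = 0.78837908
d2 = d1 - sigma * sqrt(T) = 0.56210491
exp(-rT) = 0.88692044; exp(-qT) = 1.00000000
C = S_0 * exp(-qT) * N(d1) - K * exp(-rT) * N(d2)
N(d1) = 0.78476250; N(d2) = 0.71297773
C = 0.9300 * 1.00000000 * 0.78476250 - 0.9000 * 0.88692044 * 0.71297773 = 0.1607


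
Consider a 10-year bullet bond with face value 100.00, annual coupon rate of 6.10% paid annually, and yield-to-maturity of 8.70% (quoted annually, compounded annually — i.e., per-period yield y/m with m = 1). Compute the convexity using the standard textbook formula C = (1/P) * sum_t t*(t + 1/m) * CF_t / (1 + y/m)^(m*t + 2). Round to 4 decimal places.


Coupon per period c = face * coupon_rate / m = 6.100000
Periods per year m = 1; per-period yield y/m = 0.087000
Number of cashflows N = 10
Cashflows (t years, CF_t, discount factor 1/(1+y/m)^(m*t), PV):
  t = 1.0000: CF_t = 6.100000, DF = 0.919963, PV = 5.611776
  t = 2.0000: CF_t = 6.100000, DF = 0.846332, PV = 5.162627
  t = 3.0000: CF_t = 6.100000, DF = 0.778595, PV = 4.749427
  t = 4.0000: CF_t = 6.100000, DF = 0.716278, PV = 4.369298
  t = 5.0000: CF_t = 6.100000, DF = 0.658950, PV = 4.019593
  t = 6.0000: CF_t = 6.100000, DF = 0.606209, PV = 3.697878
  t = 7.0000: CF_t = 6.100000, DF = 0.557690, PV = 3.401912
  t = 8.0000: CF_t = 6.100000, DF = 0.513055, PV = 3.129634
  t = 9.0000: CF_t = 6.100000, DF = 0.471991, PV = 2.879148
  t = 10.0000: CF_t = 106.100000, DF = 0.434215, PV = 46.070184
Price P = sum_t PV_t = 83.091475
Convexity numerator sum_t t*(t + 1/m) * CF_t / (1+y/m)^(m*t + 2):
  t = 1.0000: term = 9.498854
  t = 2.0000: term = 26.215788
  t = 3.0000: term = 48.235120
  t = 4.0000: term = 73.957559
  t = 5.0000: term = 102.057349
  t = 6.0000: term = 131.444607
  t = 7.0000: term = 161.232269
  t = 8.0000: term = 190.707113
  t = 9.0000: term = 219.304407
  t = 10.0000: term = 4288.975249
Convexity = (1/P) * sum = 5251.628313 / 83.091475 = 63.202974

Answer: Convexity = 63.2030


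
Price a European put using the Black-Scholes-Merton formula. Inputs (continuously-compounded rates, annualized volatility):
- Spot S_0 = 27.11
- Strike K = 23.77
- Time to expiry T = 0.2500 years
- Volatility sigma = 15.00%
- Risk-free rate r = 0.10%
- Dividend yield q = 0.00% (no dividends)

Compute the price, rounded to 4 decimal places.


d1 = (ln(S/K) + (r - q + 0.5*sigma^2) * T) / (sigma * sqrt(T)) = 1.79387843
d2 = d1 - sigma * sqrt(T) = 1.71887843
exp(-rT) = 0.99975003; exp(-qT) = 1.00000000
P = K * exp(-rT) * N(-d2) - S_0 * exp(-qT) * N(-d1)
N(-d1) = 0.03641629; N(-d2) = 0.04281826
P = 23.7700 * 0.99975003 * 0.04281826 - 27.1100 * 1.00000000 * 0.03641629 = 0.0303

Answer: Price = 0.0303


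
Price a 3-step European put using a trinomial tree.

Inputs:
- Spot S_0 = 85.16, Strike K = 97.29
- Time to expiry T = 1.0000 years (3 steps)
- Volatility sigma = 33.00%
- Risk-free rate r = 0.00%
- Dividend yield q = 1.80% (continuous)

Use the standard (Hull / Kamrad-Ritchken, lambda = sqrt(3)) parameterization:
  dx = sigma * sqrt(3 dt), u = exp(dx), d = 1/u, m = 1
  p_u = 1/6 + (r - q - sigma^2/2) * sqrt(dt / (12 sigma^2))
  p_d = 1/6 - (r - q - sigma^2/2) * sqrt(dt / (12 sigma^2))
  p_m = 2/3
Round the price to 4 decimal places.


Answer: Price = V(0,0) = 20.1859

Derivation:
dt = T/N = 0.333333; dx = sigma*sqrt(3*dt) = 0.330000
u = exp(dx) = 1.390968; d = 1/u = 0.718924
p_u = 0.130076, p_m = 0.666667, p_d = 0.203258
Discount per step: exp(-r*dt) = 1.000000
Stock lattice S(k, j) with j the centered position index:
  k=0: S(0,+0) = 85.1600
  k=1: S(1,-1) = 61.2235; S(1,+0) = 85.1600; S(1,+1) = 118.4548
  k=2: S(2,-2) = 44.0151; S(2,-1) = 61.2235; S(2,+0) = 85.1600; S(2,+1) = 118.4548; S(2,+2) = 164.7669
  k=3: S(3,-3) = 31.6435; S(3,-2) = 44.0151; S(3,-1) = 61.2235; S(3,+0) = 85.1600; S(3,+1) = 118.4548; S(3,+2) = 164.7669; S(3,+3) = 229.1855
Terminal payoffs V(N, j) = max(K - S_T, 0):
  V(3,-3) = 65.646529; V(3,-2) = 53.274940; V(3,-1) = 36.066455; V(3,+0) = 12.130000; V(3,+1) = 0.000000; V(3,+2) = 0.000000; V(3,+3) = 0.000000
Backward induction: V(k, j) = exp(-r*dt) * [p_u * V(k+1, j+1) + p_m * V(k+1, j) + p_d * V(k+1, j-1)]
  V(2,-2) = exp(-r*dt) * [p_u*36.066455 + p_m*53.274940 + p_d*65.646529] = 53.551153
  V(2,-1) = exp(-r*dt) * [p_u*12.130000 + p_m*36.066455 + p_d*53.274940] = 36.450657
  V(2,+0) = exp(-r*dt) * [p_u*0.000000 + p_m*12.130000 + p_d*36.066455] = 15.417447
  V(2,+1) = exp(-r*dt) * [p_u*0.000000 + p_m*0.000000 + p_d*12.130000] = 2.465514
  V(2,+2) = exp(-r*dt) * [p_u*0.000000 + p_m*0.000000 + p_d*0.000000] = 0.000000
  V(1,-1) = exp(-r*dt) * [p_u*15.417447 + p_m*36.450657 + p_d*53.551153] = 37.190552
  V(1,+0) = exp(-r*dt) * [p_u*2.465514 + p_m*15.417447 + p_d*36.450657] = 18.007874
  V(1,+1) = exp(-r*dt) * [p_u*0.000000 + p_m*2.465514 + p_d*15.417447] = 4.777389
  V(0,+0) = exp(-r*dt) * [p_u*4.777389 + p_m*18.007874 + p_d*37.190552] = 20.185933


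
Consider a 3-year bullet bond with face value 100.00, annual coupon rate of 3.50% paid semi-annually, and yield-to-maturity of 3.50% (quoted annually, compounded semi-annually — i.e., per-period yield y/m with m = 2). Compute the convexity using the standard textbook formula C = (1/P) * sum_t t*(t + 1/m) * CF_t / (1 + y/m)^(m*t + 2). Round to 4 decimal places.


Answer: Convexity = 9.5753

Derivation:
Coupon per period c = face * coupon_rate / m = 1.750000
Periods per year m = 2; per-period yield y/m = 0.017500
Number of cashflows N = 6
Cashflows (t years, CF_t, discount factor 1/(1+y/m)^(m*t), PV):
  t = 0.5000: CF_t = 1.750000, DF = 0.982801, PV = 1.719902
  t = 1.0000: CF_t = 1.750000, DF = 0.965898, PV = 1.690321
  t = 1.5000: CF_t = 1.750000, DF = 0.949285, PV = 1.661249
  t = 2.0000: CF_t = 1.750000, DF = 0.932959, PV = 1.632677
  t = 2.5000: CF_t = 1.750000, DF = 0.916913, PV = 1.604597
  t = 3.0000: CF_t = 101.750000, DF = 0.901143, PV = 91.691254
Price P = sum_t PV_t = 100.000000
Convexity numerator sum_t t*(t + 1/m) * CF_t / (1+y/m)^(m*t + 2):
  t = 0.5000: term = 0.830625
  t = 1.0000: term = 2.449016
  t = 1.5000: term = 4.813791
  t = 2.0000: term = 7.884997
  t = 2.5000: term = 11.624075
  t = 3.0000: term = 929.925964
Convexity = (1/P) * sum = 957.528468 / 100.000000 = 9.575285


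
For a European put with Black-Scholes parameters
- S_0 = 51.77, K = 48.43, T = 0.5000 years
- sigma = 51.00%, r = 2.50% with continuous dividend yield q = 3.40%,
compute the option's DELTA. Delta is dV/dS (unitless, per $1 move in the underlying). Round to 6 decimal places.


Answer: Delta = -0.356027

Derivation:
d1 = 0.3527669062; d2 = -0.0078575522
phi(d1) = 0.3748756986; exp(-qT) = 0.9831436846; exp(-rT) = 0.9875778005
N(-d1) = 0.3621315979
Delta = -exp(-qT) * N(-d1) = -0.9831436846 * 0.3621315979 = -0.356027


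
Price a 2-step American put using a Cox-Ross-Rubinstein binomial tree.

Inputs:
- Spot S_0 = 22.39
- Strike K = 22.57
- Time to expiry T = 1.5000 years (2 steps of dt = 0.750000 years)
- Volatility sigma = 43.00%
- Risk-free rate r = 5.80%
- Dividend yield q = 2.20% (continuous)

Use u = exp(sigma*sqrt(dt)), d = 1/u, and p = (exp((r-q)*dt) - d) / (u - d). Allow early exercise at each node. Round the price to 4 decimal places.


dt = T/N = 0.750000
u = exp(sigma*sqrt(dt)) = 1.451200; d = 1/u = 0.689085
p = (exp((r-q)*dt) - d) / (u - d) = 0.443874
Discount per step: exp(-r*dt) = 0.957433
Stock lattice S(k, i) with i counting down-moves:
  k=0: S(0,0) = 22.3900
  k=1: S(1,0) = 32.4924; S(1,1) = 15.4286
  k=2: S(2,0) = 47.1529; S(2,1) = 22.3900; S(2,2) = 10.6316
Terminal payoffs V(N, i) = max(K - S_T, 0):
  V(2,0) = 0.000000; V(2,1) = 0.180000; V(2,2) = 11.938380
Backward induction: V(k, i) = exp(-r*dt) * [p * V(k+1, i) + (1-p) * V(k+1, i+1)]; then take max(V_cont, immediate exercise) for American.
  V(1,0) = exp(-r*dt) * [p*0.000000 + (1-p)*0.180000] = 0.095842; exercise = 0.000000; V(1,0) = max -> 0.095842
  V(1,1) = exp(-r*dt) * [p*0.180000 + (1-p)*11.938380] = 6.433127; exercise = 7.141391; V(1,1) = max -> 7.141391
  V(0,0) = exp(-r*dt) * [p*0.095842 + (1-p)*7.141391] = 3.843189; exercise = 0.180000; V(0,0) = max -> 3.843189

Answer: Price = V(0,0) = 3.8432


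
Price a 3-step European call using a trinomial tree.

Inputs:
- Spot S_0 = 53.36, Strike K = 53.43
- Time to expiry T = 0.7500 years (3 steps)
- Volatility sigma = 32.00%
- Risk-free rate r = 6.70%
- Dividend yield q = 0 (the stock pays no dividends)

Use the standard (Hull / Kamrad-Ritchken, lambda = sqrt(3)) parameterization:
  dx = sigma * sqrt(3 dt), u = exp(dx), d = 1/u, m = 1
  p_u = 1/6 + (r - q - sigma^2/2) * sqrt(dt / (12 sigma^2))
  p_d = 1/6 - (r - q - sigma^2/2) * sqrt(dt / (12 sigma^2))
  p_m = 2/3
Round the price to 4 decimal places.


dt = T/N = 0.250000; dx = sigma*sqrt(3*dt) = 0.277128
u = exp(dx) = 1.319335; d = 1/u = 0.757957
p_u = 0.173793, p_m = 0.666667, p_d = 0.159540
Discount per step: exp(-r*dt) = 0.983390
Stock lattice S(k, j) with j the centered position index:
  k=0: S(0,+0) = 53.3600
  k=1: S(1,-1) = 40.4446; S(1,+0) = 53.3600; S(1,+1) = 70.3997
  k=2: S(2,-2) = 30.6553; S(2,-1) = 40.4446; S(2,+0) = 53.3600; S(2,+1) = 70.3997; S(2,+2) = 92.8809
  k=3: S(3,-3) = 23.2354; S(3,-2) = 30.6553; S(3,-1) = 40.4446; S(3,+0) = 53.3600; S(3,+1) = 70.3997; S(3,+2) = 92.8809; S(3,+3) = 122.5410
Terminal payoffs V(N, j) = max(S_T - K, 0):
  V(3,-3) = 0.000000; V(3,-2) = 0.000000; V(3,-1) = 0.000000; V(3,+0) = 0.000000; V(3,+1) = 16.969737; V(3,+2) = 39.450866; V(3,+3) = 69.111015
Backward induction: V(k, j) = exp(-r*dt) * [p_u * V(k+1, j+1) + p_m * V(k+1, j) + p_d * V(k+1, j-1)]
  V(2,-2) = exp(-r*dt) * [p_u*0.000000 + p_m*0.000000 + p_d*0.000000] = 0.000000
  V(2,-1) = exp(-r*dt) * [p_u*0.000000 + p_m*0.000000 + p_d*0.000000] = 0.000000
  V(2,+0) = exp(-r*dt) * [p_u*16.969737 + p_m*0.000000 + p_d*0.000000] = 2.900239
  V(2,+1) = exp(-r*dt) * [p_u*39.450866 + p_m*16.969737 + p_d*0.000000] = 17.867652
  V(2,+2) = exp(-r*dt) * [p_u*69.111015 + p_m*39.450866 + p_d*16.969737] = 40.337617
  V(1,-1) = exp(-r*dt) * [p_u*2.900239 + p_m*0.000000 + p_d*0.000000] = 0.495670
  V(1,+0) = exp(-r*dt) * [p_u*17.867652 + p_m*2.900239 + p_d*0.000000] = 4.955075
  V(1,+1) = exp(-r*dt) * [p_u*40.337617 + p_m*17.867652 + p_d*2.900239] = 19.062889
  V(0,+0) = exp(-r*dt) * [p_u*19.062889 + p_m*4.955075 + p_d*0.495670] = 6.584250

Answer: Price = V(0,0) = 6.5843


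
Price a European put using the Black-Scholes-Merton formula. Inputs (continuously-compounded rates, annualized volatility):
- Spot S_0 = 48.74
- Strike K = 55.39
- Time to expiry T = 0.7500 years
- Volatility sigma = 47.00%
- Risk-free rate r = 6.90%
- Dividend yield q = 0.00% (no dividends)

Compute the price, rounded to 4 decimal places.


d1 = (ln(S/K) + (r - q + 0.5*sigma^2) * T) / (sigma * sqrt(T)) = 0.01643231
d2 = d1 - sigma * sqrt(T) = -0.39059963
exp(-rT) = 0.94956623; exp(-qT) = 1.00000000
P = K * exp(-rT) * N(-d2) - S_0 * exp(-qT) * N(-d1)
N(-d1) = 0.49344475; N(-d2) = 0.65195340
P = 55.3900 * 0.94956623 * 0.65195340 - 48.7400 * 1.00000000 * 0.49344475 = 10.2400

Answer: Price = 10.2400


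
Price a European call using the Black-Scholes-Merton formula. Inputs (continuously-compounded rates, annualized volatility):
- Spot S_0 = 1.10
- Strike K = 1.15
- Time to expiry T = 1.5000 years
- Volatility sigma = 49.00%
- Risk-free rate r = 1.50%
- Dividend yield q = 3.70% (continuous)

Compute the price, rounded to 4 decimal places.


Answer: Price = 0.2155

Derivation:
d1 = (ln(S/K) + (r - q + 0.5*sigma^2) * T) / (sigma * sqrt(T)) = 0.17100311
d2 = d1 - sigma * sqrt(T) = -0.42912188
exp(-rT) = 0.97775124; exp(-qT) = 0.94601202
C = S_0 * exp(-qT) * N(d1) - K * exp(-rT) * N(d2)
N(d1) = 0.56788934; N(d2) = 0.33391727
C = 1.1000 * 0.94601202 * 0.56788934 - 1.1500 * 0.97775124 * 0.33391727 = 0.2155


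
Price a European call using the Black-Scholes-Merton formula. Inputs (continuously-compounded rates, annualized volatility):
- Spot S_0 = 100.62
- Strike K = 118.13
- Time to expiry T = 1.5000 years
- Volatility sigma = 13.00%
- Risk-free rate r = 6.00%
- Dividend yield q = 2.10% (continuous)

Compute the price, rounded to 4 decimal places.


d1 = (ln(S/K) + (r - q + 0.5*sigma^2) * T) / (sigma * sqrt(T)) = -0.56061703
d2 = d1 - sigma * sqrt(T) = -0.71983386
exp(-rT) = 0.91393119; exp(-qT) = 0.96899096
C = S_0 * exp(-qT) * N(d1) - K * exp(-rT) * N(d2)
N(d1) = 0.28752932; N(d2) = 0.23581365
C = 100.6200 * 0.96899096 * 0.28752932 - 118.1300 * 0.91393119 * 0.23581365 = 2.5750

Answer: Price = 2.5750


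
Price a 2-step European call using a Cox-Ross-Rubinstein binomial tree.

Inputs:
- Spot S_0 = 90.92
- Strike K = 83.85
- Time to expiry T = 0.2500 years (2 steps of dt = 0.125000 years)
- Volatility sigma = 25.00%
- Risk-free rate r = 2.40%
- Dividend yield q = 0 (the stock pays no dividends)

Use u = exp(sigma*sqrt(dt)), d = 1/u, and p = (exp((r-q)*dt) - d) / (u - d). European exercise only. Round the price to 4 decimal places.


dt = T/N = 0.125000
u = exp(sigma*sqrt(dt)) = 1.092412; d = 1/u = 0.915405
p = (exp((r-q)*dt) - d) / (u - d) = 0.494891
Discount per step: exp(-r*dt) = 0.997004
Stock lattice S(k, i) with i counting down-moves:
  k=0: S(0,0) = 90.9200
  k=1: S(1,0) = 99.3221; S(1,1) = 83.2287
  k=2: S(2,0) = 108.5007; S(2,1) = 90.9200; S(2,2) = 76.1879
Terminal payoffs V(N, i) = max(S_T - K, 0):
  V(2,0) = 24.650708; V(2,1) = 7.070000; V(2,2) = 0.000000
Backward induction: V(k, i) = exp(-r*dt) * [p * V(k+1, i) + (1-p) * V(k+1, i+1)].
  V(1,0) = exp(-r*dt) * [p*24.650708 + (1-p)*7.070000] = 15.723297
  V(1,1) = exp(-r*dt) * [p*7.070000 + (1-p)*0.000000] = 3.488400
  V(0,0) = exp(-r*dt) * [p*15.723297 + (1-p)*3.488400] = 9.514756

Answer: Price = V(0,0) = 9.5148


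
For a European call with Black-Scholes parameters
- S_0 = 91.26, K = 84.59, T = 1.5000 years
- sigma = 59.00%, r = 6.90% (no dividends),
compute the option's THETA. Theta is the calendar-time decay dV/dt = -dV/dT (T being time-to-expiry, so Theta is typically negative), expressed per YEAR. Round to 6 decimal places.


Answer: Theta = -9.677111

Derivation:
d1 = 0.6095652363; d2 = -0.1130342378
phi(d1) = 0.3313025006; exp(-qT) = 1.0000000000; exp(-rT) = 0.9016760227
Theta = -S*exp(-qT)*phi(d1)*sigma/(2*sqrt(T)) - r*K*exp(-rT)*N(d2) + q*S*exp(-qT)*N(d1)
N(d1) = 0.7289250770; N(d2) = 0.4550017056; sqrt(T) = 1.2247448714
Term 1 = -91.2600 * 1.0000000000 * 0.3313025006 * 0.5900 / (2 * 1.2247448714) = -7.2825179665
Term 2 = -0.0690 * 84.5900 * 0.9016760227 * 0.4550017056 = -2.3945927399
Term 3 = 0 (no dividend yield, q = 0)
Theta = -7.2825179665 + (-2.3945927399) + (0.0000000000) = -9.677111


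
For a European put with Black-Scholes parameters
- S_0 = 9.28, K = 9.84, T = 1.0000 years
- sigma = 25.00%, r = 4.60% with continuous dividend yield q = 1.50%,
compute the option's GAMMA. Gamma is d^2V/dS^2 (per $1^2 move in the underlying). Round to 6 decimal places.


d1 = 0.0146233429; d2 = -0.2353766571
phi(d1) = 0.3988996273; exp(-qT) = 0.9851119396; exp(-rT) = 0.9550419622
Gamma = exp(-qT) * phi(d1) / (S * sigma * sqrt(T)) = 0.9851119396 * 0.3988996273 / (9.2800 * 0.2500 * 1.0000000000) = 0.169380

Answer: Gamma = 0.169380


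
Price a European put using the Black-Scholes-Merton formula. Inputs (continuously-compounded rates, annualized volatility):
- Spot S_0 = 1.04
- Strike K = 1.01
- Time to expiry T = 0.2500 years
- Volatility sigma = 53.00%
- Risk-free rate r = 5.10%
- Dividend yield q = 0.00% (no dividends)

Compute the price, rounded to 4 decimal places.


Answer: Price = 0.0873

Derivation:
d1 = (ln(S/K) + (r - q + 0.5*sigma^2) * T) / (sigma * sqrt(T)) = 0.29106748
d2 = d1 - sigma * sqrt(T) = 0.02606748
exp(-rT) = 0.98733094; exp(-qT) = 1.00000000
P = K * exp(-rT) * N(-d2) - S_0 * exp(-qT) * N(-d1)
N(-d1) = 0.38549986; N(-d2) = 0.48960176
P = 1.0100 * 0.98733094 * 0.48960176 - 1.0400 * 1.00000000 * 0.38549986 = 0.0873


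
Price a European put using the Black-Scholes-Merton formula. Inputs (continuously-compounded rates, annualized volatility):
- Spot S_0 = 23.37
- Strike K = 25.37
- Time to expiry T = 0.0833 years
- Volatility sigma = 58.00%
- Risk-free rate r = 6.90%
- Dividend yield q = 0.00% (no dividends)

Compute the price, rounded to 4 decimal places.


d1 = (ln(S/K) + (r - q + 0.5*sigma^2) * T) / (sigma * sqrt(T)) = -0.37249807
d2 = d1 - sigma * sqrt(T) = -0.53989616
exp(-rT) = 0.99426879; exp(-qT) = 1.00000000
P = K * exp(-rT) * N(-d2) - S_0 * exp(-qT) * N(-d1)
N(-d1) = 0.64523898; N(-d2) = 0.70536568
P = 25.3700 * 0.99426879 * 0.70536568 - 23.3700 * 1.00000000 * 0.64523898 = 2.7133

Answer: Price = 2.7133


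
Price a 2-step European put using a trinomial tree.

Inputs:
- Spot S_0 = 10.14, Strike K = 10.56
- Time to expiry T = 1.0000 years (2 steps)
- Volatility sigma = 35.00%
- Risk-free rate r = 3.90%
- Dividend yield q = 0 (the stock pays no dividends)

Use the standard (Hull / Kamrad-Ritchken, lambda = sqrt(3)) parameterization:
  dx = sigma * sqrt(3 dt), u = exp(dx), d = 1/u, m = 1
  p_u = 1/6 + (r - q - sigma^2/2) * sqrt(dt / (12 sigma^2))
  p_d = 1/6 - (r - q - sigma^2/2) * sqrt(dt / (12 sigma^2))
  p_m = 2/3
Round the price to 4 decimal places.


Answer: Price = V(0,0) = 1.3071

Derivation:
dt = T/N = 0.500000; dx = sigma*sqrt(3*dt) = 0.428661
u = exp(dx) = 1.535200; d = 1/u = 0.651381
p_u = 0.153690, p_m = 0.666667, p_d = 0.179643
Discount per step: exp(-r*dt) = 0.980689
Stock lattice S(k, j) with j the centered position index:
  k=0: S(0,+0) = 10.1400
  k=1: S(1,-1) = 6.6050; S(1,+0) = 10.1400; S(1,+1) = 15.5669
  k=2: S(2,-2) = 4.3024; S(2,-1) = 6.6050; S(2,+0) = 10.1400; S(2,+1) = 15.5669; S(2,+2) = 23.8983
Terminal payoffs V(N, j) = max(K - S_T, 0):
  V(2,-2) = 6.257628; V(2,-1) = 3.954998; V(2,+0) = 0.420000; V(2,+1) = 0.000000; V(2,+2) = 0.000000
Backward induction: V(k, j) = exp(-r*dt) * [p_u * V(k+1, j+1) + p_m * V(k+1, j) + p_d * V(k+1, j-1)]
  V(1,-1) = exp(-r*dt) * [p_u*0.420000 + p_m*3.954998 + p_d*6.257628] = 3.751483
  V(1,+0) = exp(-r*dt) * [p_u*0.000000 + p_m*0.420000 + p_d*3.954998] = 0.971361
  V(1,+1) = exp(-r*dt) * [p_u*0.000000 + p_m*0.000000 + p_d*0.420000] = 0.073993
  V(0,+0) = exp(-r*dt) * [p_u*0.073993 + p_m*0.971361 + p_d*3.751483] = 1.307135


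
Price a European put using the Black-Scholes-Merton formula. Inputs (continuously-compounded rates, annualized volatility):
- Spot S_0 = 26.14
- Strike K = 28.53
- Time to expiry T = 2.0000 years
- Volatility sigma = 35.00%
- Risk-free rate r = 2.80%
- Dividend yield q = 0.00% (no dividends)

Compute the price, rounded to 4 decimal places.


d1 = (ln(S/K) + (r - q + 0.5*sigma^2) * T) / (sigma * sqrt(T)) = 0.18386906
d2 = d1 - sigma * sqrt(T) = -0.31110568
exp(-rT) = 0.94553914; exp(-qT) = 1.00000000
P = K * exp(-rT) * N(-d2) - S_0 * exp(-qT) * N(-d1)
N(-d1) = 0.42705809; N(-d2) = 0.62213986
P = 28.5300 * 0.94553914 * 0.62213986 - 26.1400 * 1.00000000 * 0.42705809 = 5.6197

Answer: Price = 5.6197


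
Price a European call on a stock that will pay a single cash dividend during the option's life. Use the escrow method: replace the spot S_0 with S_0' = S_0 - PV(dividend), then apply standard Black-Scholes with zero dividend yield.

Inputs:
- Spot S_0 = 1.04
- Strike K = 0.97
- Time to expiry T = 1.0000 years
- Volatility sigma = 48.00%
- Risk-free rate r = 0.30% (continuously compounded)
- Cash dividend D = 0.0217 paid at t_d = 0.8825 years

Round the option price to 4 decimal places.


PV(D) = D * exp(-r * t_d) = 0.0217 * 0.99735600 = 0.02164263
S_0' = S_0 - PV(D) = 1.0400 - 0.02164263 = 1.01835737
d1 = (ln(S_0'/K) + (r + sigma^2/2)*T) / (sigma*sqrt(T)) = 0.34760442
d2 = d1 - sigma*sqrt(T) = -0.13239558
exp(-rT) = 0.99700450
N(d1) = 0.63593136; N(d2) = 0.44733570
C = S_0' * N(d1) - K * exp(-rT) * N(d2) = 1.01835737 * 0.63593136 - 0.9700 * 0.99700450 * 0.44733570 = 0.2150

Answer: Price = 0.2150


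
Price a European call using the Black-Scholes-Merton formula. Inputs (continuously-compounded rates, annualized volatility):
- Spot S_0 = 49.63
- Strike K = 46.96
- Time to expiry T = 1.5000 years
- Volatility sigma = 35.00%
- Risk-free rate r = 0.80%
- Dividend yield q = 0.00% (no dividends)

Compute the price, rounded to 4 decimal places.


d1 = (ln(S/K) + (r - q + 0.5*sigma^2) * T) / (sigma * sqrt(T)) = 0.37132938
d2 = d1 - sigma * sqrt(T) = -0.05733132
exp(-rT) = 0.98807171; exp(-qT) = 1.00000000
C = S_0 * exp(-qT) * N(d1) - K * exp(-rT) * N(d2)
N(d1) = 0.64480389; N(d2) = 0.47714063
C = 49.6300 * 1.00000000 * 0.64480389 - 46.9600 * 0.98807171 * 0.47714063 = 9.8624

Answer: Price = 9.8624


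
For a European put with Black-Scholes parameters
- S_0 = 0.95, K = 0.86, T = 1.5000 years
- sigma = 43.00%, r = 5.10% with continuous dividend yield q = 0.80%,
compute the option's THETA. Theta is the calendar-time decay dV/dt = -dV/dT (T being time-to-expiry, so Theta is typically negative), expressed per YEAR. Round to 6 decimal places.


Answer: Theta = -0.038316

Derivation:
d1 = 0.5747843422; d2 = 0.0481440475
phi(d1) = 0.3381968850; exp(-qT) = 0.9880717129; exp(-rT) = 0.9263529143
Theta = -S*exp(-qT)*phi(d1)*sigma/(2*sqrt(T)) + r*K*exp(-rT)*N(-d2) - q*S*exp(-qT)*N(-d1)
N(-d1) = 0.2827185788; N(-d2) = 0.4808007210; sqrt(T) = 1.2247448714
Term 1 = -0.9500 * 0.9880717129 * 0.3381968850 * 0.4300 / (2 * 1.2247448714) = -0.0557281345
Term 2 = 0.0510 * 0.8600 * 0.9263529143 * 0.4808007210 = 0.0195348558
Term 3 = -0.0080 * 0.9500 * 0.9880717129 * 0.2827185788 = -0.0021230314
Theta = -0.0557281345 + (0.0195348558) + (-0.0021230314) = -0.038316


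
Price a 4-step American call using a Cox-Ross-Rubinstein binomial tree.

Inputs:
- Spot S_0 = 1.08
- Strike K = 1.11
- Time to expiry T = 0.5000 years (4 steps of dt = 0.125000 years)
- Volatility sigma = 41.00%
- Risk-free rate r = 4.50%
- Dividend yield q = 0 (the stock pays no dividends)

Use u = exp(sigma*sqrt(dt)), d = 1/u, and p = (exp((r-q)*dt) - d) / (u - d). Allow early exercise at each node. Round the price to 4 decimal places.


Answer: Price = V(0,0) = 0.1196

Derivation:
dt = T/N = 0.125000
u = exp(sigma*sqrt(dt)) = 1.155990; d = 1/u = 0.865060
p = (exp((r-q)*dt) - d) / (u - d) = 0.483213
Discount per step: exp(-r*dt) = 0.994391
Stock lattice S(k, i) with i counting down-moves:
  k=0: S(0,0) = 1.0800
  k=1: S(1,0) = 1.2485; S(1,1) = 0.9343
  k=2: S(2,0) = 1.4432; S(2,1) = 1.0800; S(2,2) = 0.8082
  k=3: S(3,0) = 1.6683; S(3,1) = 1.2485; S(3,2) = 0.9343; S(3,3) = 0.6991
  k=4: S(4,0) = 1.9286; S(4,1) = 1.4432; S(4,2) = 1.0800; S(4,3) = 0.8082; S(4,4) = 0.6048
Terminal payoffs V(N, i) = max(S_T - K, 0):
  V(4,0) = 0.818589; V(4,1) = 0.333217; V(4,2) = 0.000000; V(4,3) = 0.000000; V(4,4) = 0.000000
Backward induction: V(k, i) = exp(-r*dt) * [p * V(k+1, i) + (1-p) * V(k+1, i+1)]; then take max(V_cont, immediate exercise) for American.
  V(3,0) = exp(-r*dt) * [p*0.818589 + (1-p)*0.333217] = 0.564571; exercise = 0.558344; V(3,0) = max -> 0.564571
  V(3,1) = exp(-r*dt) * [p*0.333217 + (1-p)*0.000000] = 0.160112; exercise = 0.138469; V(3,1) = max -> 0.160112
  V(3,2) = exp(-r*dt) * [p*0.000000 + (1-p)*0.000000] = 0.000000; exercise = 0.000000; V(3,2) = max -> 0.000000
  V(3,3) = exp(-r*dt) * [p*0.000000 + (1-p)*0.000000] = 0.000000; exercise = 0.000000; V(3,3) = max -> 0.000000
  V(2,0) = exp(-r*dt) * [p*0.564571 + (1-p)*0.160112] = 0.353557; exercise = 0.333217; V(2,0) = max -> 0.353557
  V(2,1) = exp(-r*dt) * [p*0.160112 + (1-p)*0.000000] = 0.076934; exercise = 0.000000; V(2,1) = max -> 0.076934
  V(2,2) = exp(-r*dt) * [p*0.000000 + (1-p)*0.000000] = 0.000000; exercise = 0.000000; V(2,2) = max -> 0.000000
  V(1,0) = exp(-r*dt) * [p*0.353557 + (1-p)*0.076934] = 0.209421; exercise = 0.138469; V(1,0) = max -> 0.209421
  V(1,1) = exp(-r*dt) * [p*0.076934 + (1-p)*0.000000] = 0.036967; exercise = 0.000000; V(1,1) = max -> 0.036967
  V(0,0) = exp(-r*dt) * [p*0.209421 + (1-p)*0.036967] = 0.119624; exercise = 0.000000; V(0,0) = max -> 0.119624


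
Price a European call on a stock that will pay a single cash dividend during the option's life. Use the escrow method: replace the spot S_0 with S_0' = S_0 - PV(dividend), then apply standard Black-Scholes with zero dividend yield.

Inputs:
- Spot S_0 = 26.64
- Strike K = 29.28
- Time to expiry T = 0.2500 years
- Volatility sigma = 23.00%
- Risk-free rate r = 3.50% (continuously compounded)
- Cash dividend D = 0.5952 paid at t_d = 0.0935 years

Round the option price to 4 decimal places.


PV(D) = D * exp(-r * t_d) = 0.5952 * 0.99673285 = 0.59325539
S_0' = S_0 - PV(D) = 26.6400 - 0.59325539 = 26.04674461
d1 = (ln(S_0'/K) + (r + sigma^2/2)*T) / (sigma*sqrt(T)) = -0.88390779
d2 = d1 - sigma*sqrt(T) = -0.99890779
exp(-rT) = 0.99128817
N(d1) = 0.18837300; N(d2) = 0.15891968
C = S_0' * N(d1) - K * exp(-rT) * N(d2) = 26.04674461 * 0.18837300 - 29.2800 * 0.99128817 * 0.15891968 = 0.2939

Answer: Price = 0.2939


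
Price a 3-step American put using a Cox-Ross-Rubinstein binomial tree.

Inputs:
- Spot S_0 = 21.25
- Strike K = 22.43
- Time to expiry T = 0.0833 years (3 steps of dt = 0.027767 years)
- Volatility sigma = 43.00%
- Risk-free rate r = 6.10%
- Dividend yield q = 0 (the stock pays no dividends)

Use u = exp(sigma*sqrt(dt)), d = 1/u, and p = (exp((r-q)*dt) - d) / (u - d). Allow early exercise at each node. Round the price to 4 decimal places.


dt = T/N = 0.027767
u = exp(sigma*sqrt(dt)) = 1.074282; d = 1/u = 0.930854
p = (exp((r-q)*dt) - d) / (u - d) = 0.493914
Discount per step: exp(-r*dt) = 0.998308
Stock lattice S(k, i) with i counting down-moves:
  k=0: S(0,0) = 21.2500
  k=1: S(1,0) = 22.8285; S(1,1) = 19.7807
  k=2: S(2,0) = 24.5242; S(2,1) = 21.2500; S(2,2) = 18.4129
  k=3: S(3,0) = 26.3459; S(3,1) = 22.8285; S(3,2) = 19.7807; S(3,3) = 17.1397
Terminal payoffs V(N, i) = max(K - S_T, 0):
  V(3,0) = 0.000000; V(3,1) = 0.000000; V(3,2) = 2.649343; V(3,3) = 5.290257
Backward induction: V(k, i) = exp(-r*dt) * [p * V(k+1, i) + (1-p) * V(k+1, i+1)]; then take max(V_cont, immediate exercise) for American.
  V(2,0) = exp(-r*dt) * [p*0.000000 + (1-p)*0.000000] = 0.000000; exercise = 0.000000; V(2,0) = max -> 0.000000
  V(2,1) = exp(-r*dt) * [p*0.000000 + (1-p)*2.649343] = 1.338527; exercise = 1.180000; V(2,1) = max -> 1.338527
  V(2,2) = exp(-r*dt) * [p*2.649343 + (1-p)*5.290257] = 3.979128; exercise = 4.017087; V(2,2) = max -> 4.017087
  V(1,0) = exp(-r*dt) * [p*0.000000 + (1-p)*1.338527] = 0.676263; exercise = 0.000000; V(1,0) = max -> 0.676263
  V(1,1) = exp(-r*dt) * [p*1.338527 + (1-p)*4.017087] = 2.689549; exercise = 2.649343; V(1,1) = max -> 2.689549
  V(0,0) = exp(-r*dt) * [p*0.676263 + (1-p)*2.689549] = 1.692291; exercise = 1.180000; V(0,0) = max -> 1.692291

Answer: Price = V(0,0) = 1.6923
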